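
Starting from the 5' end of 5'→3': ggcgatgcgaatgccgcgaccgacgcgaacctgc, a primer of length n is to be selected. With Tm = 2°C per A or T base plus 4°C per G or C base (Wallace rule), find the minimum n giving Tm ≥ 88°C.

n = 26

First 25 bases: GGCGATGCGAATGCCGCGACCGACG → Tm = 86°C (< 88°C)
First 26 bases: GGCGATGCGAATGCCGCGACCGACGC → Tm = 90°C (≥ 88°C)
Since every base adds ≥2°C, Tm only increases with n, so the threshold is first crossed at n = 26.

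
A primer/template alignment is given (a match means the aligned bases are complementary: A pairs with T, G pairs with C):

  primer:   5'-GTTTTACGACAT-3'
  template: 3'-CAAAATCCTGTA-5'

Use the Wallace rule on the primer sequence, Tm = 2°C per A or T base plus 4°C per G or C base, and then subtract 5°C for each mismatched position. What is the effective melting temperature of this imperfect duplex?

Primer base counts: A=3, T=5, G=2, C=2 → A+T=8, G+C=4
Perfect-match Tm = 2(8) + 4(4) = 16 + 16 = 32°C
Mismatches (positions where the bases are not complementary): 1 (at position 7)
Effective Tm = 32 − 1×5 = 32 − 5 = 27°C

27°C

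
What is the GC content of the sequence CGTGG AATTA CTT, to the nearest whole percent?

38%

A=3, C=2, T=5, G=3
G+C = 3 + 2 = 5 out of 13 bases
%GC = 5/13 × 100 = 38.46% ≈ 38%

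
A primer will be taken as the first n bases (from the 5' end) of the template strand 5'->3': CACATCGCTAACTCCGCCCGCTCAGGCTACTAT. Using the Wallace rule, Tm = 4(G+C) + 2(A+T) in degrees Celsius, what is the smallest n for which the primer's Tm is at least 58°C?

First 17 bases: CACATCGCTAACTCCGC → Tm = 54°C (< 58°C)
First 18 bases: CACATCGCTAACTCCGCC → Tm = 58°C (≥ 58°C)
Each additional base adds 2°C (A/T) or 4°C (G/C), so Tm is non-decreasing in n; n = 18 is the first length to reach 58°C.

n = 18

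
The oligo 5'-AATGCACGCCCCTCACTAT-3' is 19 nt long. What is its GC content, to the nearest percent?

53%

A=5, C=8, G=2, T=4
G+C = 2 + 8 = 10 out of 19 bases
%GC = 10/19 × 100 = 52.63% ≈ 53%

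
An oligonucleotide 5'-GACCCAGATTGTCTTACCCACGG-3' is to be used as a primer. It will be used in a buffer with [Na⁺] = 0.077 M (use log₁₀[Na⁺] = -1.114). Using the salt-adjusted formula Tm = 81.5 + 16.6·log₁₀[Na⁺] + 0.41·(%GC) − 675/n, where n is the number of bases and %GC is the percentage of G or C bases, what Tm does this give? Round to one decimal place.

56.8°C

Length n = 23. G=5, C=8, T=5, A=5
G+C = 13, so %GC = 13/23 × 100 = 56.522%
Salt term: 16.6 × (-1.114) = -18.492
GC term: 0.41 × 56.522 = 23.174; length term: −675/23 = −29.348
Tm = 81.5 + (-18.492) + 23.174 − 29.348 = 56.834 → 56.8°C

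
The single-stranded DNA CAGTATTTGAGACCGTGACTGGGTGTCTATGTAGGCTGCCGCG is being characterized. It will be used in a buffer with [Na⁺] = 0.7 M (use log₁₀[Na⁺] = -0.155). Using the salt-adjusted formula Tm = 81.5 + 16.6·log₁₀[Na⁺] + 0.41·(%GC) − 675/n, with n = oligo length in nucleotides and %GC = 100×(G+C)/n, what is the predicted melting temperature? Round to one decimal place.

86.1°C

Length n = 43. Scanning the sequence gives G=15, C=9, A=7, T=12.
G+C = 24, so %GC = 24/43 × 100 = 55.814%
Salt term: 16.6 × (-0.155) = -2.573
GC term: 0.41 × 55.814 = 22.884; length term: −675/43 = −15.698
Tm = 81.5 + (-2.573) + 22.884 − 15.698 = 86.113 → 86.1°C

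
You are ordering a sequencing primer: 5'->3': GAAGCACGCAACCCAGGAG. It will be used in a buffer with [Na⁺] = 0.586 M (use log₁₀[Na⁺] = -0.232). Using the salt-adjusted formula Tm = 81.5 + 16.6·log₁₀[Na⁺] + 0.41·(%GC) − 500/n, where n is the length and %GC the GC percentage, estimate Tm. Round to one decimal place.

Length n = 19. Scanning the sequence gives A=7, G=6, C=6, T=0.
G+C = 12, so %GC = 12/19 × 100 = 63.158%
Salt term: 16.6 × (-0.232) = -3.851
GC term: 0.41 × 63.158 = 25.895; length term: −500/19 = −26.316
Tm = 81.5 + (-3.851) + 25.895 − 26.316 = 77.228 → 77.2°C

77.2°C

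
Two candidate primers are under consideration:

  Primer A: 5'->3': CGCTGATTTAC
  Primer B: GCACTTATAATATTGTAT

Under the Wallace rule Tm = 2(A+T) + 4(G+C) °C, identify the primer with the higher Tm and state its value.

Primer A: A+T=6, G+C=5 → Tm = 2(6)+4(5) = 32°C
Primer B: A+T=14, G+C=4 → Tm = 2(14)+4(4) = 44°C
32°C vs 44°C → primer B is higher.

Primer B, 44°C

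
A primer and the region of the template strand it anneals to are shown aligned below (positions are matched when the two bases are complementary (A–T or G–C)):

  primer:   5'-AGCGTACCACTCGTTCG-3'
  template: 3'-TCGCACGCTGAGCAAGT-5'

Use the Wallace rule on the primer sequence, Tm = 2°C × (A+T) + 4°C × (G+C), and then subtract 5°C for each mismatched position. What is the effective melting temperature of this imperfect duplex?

39°C

Primer base counts: A=3, T=4, G=4, C=6 → A+T=7, G+C=10
Perfect-match Tm = 2(7) + 4(10) = 14 + 40 = 54°C
Mismatches (positions where the bases are not complementary): 3 (at positions 6, 8, 17)
Effective Tm = 54 − 3×5 = 54 − 15 = 39°C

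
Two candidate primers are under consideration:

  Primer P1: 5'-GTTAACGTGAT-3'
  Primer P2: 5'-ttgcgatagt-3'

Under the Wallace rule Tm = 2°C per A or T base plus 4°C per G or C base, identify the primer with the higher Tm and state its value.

Primer P1, 30°C

Primer P1: A+T=7, G+C=4 → Tm = 2(7)+4(4) = 30°C
Primer P2: A+T=6, G+C=4 → Tm = 2(6)+4(4) = 28°C
30°C vs 28°C → primer P1 is higher.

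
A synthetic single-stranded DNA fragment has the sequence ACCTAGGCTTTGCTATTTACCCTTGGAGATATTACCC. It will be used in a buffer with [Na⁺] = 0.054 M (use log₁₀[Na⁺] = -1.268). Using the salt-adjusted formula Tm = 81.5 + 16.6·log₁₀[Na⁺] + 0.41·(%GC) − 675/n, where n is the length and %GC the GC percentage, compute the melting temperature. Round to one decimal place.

Length n = 37. Counting bases: C=10, T=13, G=6, A=8
G+C = 16, so %GC = 16/37 × 100 = 43.243%
Salt term: 16.6 × (-1.268) = -21.049
GC term: 0.41 × 43.243 = 17.73; length term: −675/37 = −18.243
Tm = 81.5 + (-21.049) + 17.73 − 18.243 = 59.938 → 59.9°C

59.9°C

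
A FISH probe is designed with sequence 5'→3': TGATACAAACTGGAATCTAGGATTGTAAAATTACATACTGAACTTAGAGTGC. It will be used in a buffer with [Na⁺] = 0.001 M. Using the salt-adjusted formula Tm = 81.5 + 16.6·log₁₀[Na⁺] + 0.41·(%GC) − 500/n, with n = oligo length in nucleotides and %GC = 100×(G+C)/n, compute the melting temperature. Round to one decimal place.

Length n = 52. Counting bases: G=10, T=15, C=7, A=20
G+C = 17, so %GC = 17/52 × 100 = 32.692%
Salt term: 16.6 × (-3) = -49.8
GC term: 0.41 × 32.692 = 13.404; length term: −500/52 = −9.615
Tm = 81.5 + (-49.8) + 13.404 − 9.615 = 35.489 → 35.5°C

35.5°C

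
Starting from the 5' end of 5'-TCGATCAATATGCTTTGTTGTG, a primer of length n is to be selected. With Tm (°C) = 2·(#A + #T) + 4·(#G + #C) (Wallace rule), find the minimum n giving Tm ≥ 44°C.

n = 17

First 16 bases: TCGATCAATATGCTTT → Tm = 42°C (< 44°C)
First 17 bases: TCGATCAATATGCTTTG → Tm = 46°C (≥ 44°C)
Each additional base adds 2°C (A/T) or 4°C (G/C), so Tm is non-decreasing in n; n = 17 is the first length to reach 44°C.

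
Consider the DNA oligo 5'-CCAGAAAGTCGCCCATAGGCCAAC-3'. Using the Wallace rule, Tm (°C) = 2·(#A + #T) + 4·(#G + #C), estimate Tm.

76°C

Base counts: A=8, C=9, G=5, T=2
So N_AT = 10 and N_GC = 14.
Tm = 2(10) + 4(14) = 20 + 56 = 76°C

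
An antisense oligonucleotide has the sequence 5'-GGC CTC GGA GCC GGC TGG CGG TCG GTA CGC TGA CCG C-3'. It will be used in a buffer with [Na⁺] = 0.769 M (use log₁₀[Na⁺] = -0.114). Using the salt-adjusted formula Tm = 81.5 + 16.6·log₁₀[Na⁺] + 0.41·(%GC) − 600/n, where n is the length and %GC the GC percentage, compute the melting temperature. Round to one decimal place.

Length n = 37. G=16, T=5, C=13, A=3
G+C = 29, so %GC = 29/37 × 100 = 78.378%
Salt term: 16.6 × (-0.114) = -1.892
GC term: 0.41 × 78.378 = 32.135; length term: −600/37 = −16.216
Tm = 81.5 + (-1.892) + 32.135 − 16.216 = 95.527 → 95.5°C

95.5°C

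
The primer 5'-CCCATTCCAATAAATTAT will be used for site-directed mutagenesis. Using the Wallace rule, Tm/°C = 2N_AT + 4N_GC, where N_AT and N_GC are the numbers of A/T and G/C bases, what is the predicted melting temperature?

Counting bases: A=7, G=0, C=5, T=6
AT pairs contribute 13, GC pairs contribute 5.
Tm = 2(13) + 4(5) = 26 + 20 = 46°C

46°C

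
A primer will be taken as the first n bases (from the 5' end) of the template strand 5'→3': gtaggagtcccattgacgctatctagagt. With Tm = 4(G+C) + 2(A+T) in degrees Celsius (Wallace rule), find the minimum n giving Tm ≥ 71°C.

First 23 bases: GTAGGAGTCCCATTGACGCTATC → Tm = 70°C (< 71°C)
First 24 bases: GTAGGAGTCCCATTGACGCTATCT → Tm = 72°C (≥ 71°C)
Since every base adds ≥2°C, Tm only increases with n, so the threshold is first crossed at n = 24.

n = 24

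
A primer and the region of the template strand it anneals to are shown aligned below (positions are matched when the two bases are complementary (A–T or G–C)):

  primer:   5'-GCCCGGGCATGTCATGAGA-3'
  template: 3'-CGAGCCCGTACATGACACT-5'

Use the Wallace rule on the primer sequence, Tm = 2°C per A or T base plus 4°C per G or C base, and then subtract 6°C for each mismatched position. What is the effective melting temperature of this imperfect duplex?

38°C

Primer base counts: A=4, T=3, G=7, C=5 → A+T=7, G+C=12
Perfect-match Tm = 2(7) + 4(12) = 14 + 48 = 62°C
Mismatches (positions where the bases are not complementary): 4 (at positions 3, 13, 14, 17)
Effective Tm = 62 − 4×6 = 62 − 24 = 38°C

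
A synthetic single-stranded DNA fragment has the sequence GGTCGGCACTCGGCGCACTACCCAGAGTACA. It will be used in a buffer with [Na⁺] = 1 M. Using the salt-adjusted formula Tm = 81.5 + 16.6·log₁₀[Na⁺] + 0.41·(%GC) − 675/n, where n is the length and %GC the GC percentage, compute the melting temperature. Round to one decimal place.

86.2°C

Length n = 31. Counting bases: T=4, G=9, A=7, C=11
G+C = 20, so %GC = 20/31 × 100 = 64.516%
Salt term: 16.6 × (0) = 0
GC term: 0.41 × 64.516 = 26.452; length term: −675/31 = −21.774
Tm = 81.5 + (0) + 26.452 − 21.774 = 86.178 → 86.2°C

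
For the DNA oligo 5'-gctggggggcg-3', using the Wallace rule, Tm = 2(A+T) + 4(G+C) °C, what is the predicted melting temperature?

42°C

Scanning the sequence gives G=8, T=1, A=0, C=2.
So N_AT = 1 and N_GC = 10.
Tm = 4·10 + 2·1 = 40 + 2 = 42°C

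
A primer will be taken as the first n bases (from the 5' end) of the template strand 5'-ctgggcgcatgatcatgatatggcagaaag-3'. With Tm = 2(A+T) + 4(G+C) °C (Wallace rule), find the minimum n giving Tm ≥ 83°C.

n = 28

First 27 bases: CTGGGCGCATGATCATGATATGGCAGA → Tm = 82°C (< 83°C)
First 28 bases: CTGGGCGCATGATCATGATATGGCAGAA → Tm = 84°C (≥ 83°C)
Since every base adds ≥2°C, Tm only increases with n, so the threshold is first crossed at n = 28.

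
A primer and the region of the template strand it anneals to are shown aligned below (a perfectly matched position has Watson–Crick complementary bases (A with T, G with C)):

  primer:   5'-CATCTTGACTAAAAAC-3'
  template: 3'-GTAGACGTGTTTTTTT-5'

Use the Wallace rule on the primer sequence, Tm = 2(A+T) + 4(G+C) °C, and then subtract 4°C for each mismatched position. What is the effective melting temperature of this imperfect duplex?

26°C

Primer base counts: A=7, T=4, G=1, C=4 → A+T=11, G+C=5
Perfect-match Tm = 2(11) + 4(5) = 22 + 20 = 42°C
Mismatches (positions where the bases are not complementary): 4 (at positions 6, 7, 10, 16)
Effective Tm = 42 − 4×4 = 42 − 16 = 26°C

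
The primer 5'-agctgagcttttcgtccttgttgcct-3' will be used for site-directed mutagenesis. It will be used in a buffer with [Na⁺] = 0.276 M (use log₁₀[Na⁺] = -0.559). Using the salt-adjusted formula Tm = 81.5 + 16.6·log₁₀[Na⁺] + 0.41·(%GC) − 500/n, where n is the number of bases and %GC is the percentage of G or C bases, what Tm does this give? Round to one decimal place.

73.5°C

Length n = 26. C=7, G=6, T=11, A=2
G+C = 13, so %GC = 13/26 × 100 = 50%
Salt term: 16.6 × (-0.559) = -9.279
GC term: 0.41 × 50 = 20.5; length term: −500/26 = −19.231
Tm = 81.5 + (-9.279) + 20.5 − 19.231 = 73.49 → 73.5°C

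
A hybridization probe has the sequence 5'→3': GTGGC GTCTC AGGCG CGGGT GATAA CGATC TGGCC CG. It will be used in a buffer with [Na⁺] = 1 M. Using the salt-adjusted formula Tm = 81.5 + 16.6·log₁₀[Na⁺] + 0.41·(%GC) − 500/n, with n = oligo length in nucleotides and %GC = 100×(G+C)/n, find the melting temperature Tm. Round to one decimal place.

Length n = 37. Base counts: C=10, G=15, T=7, A=5
G+C = 25, so %GC = 25/37 × 100 = 67.568%
Salt term: 16.6 × (0) = 0
GC term: 0.41 × 67.568 = 27.703; length term: −500/37 = −13.514
Tm = 81.5 + (0) + 27.703 − 13.514 = 95.689 → 95.7°C

95.7°C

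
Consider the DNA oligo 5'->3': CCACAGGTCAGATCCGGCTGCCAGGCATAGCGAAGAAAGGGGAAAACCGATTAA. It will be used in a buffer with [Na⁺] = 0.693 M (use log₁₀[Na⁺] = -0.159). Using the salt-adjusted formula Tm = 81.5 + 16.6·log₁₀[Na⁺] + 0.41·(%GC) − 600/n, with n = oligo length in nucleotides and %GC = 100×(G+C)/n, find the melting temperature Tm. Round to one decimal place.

89.8°C

Length n = 54. A=19, T=6, C=13, G=16
G+C = 29, so %GC = 29/54 × 100 = 53.704%
Salt term: 16.6 × (-0.159) = -2.639
GC term: 0.41 × 53.704 = 22.019; length term: −600/54 = −11.111
Tm = 81.5 + (-2.639) + 22.019 − 11.111 = 89.769 → 89.8°C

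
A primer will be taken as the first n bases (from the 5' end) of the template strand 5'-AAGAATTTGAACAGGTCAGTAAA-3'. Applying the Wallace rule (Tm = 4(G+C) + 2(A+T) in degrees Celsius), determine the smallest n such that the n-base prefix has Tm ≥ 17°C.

First 7 bases: AAGAATT → Tm = 16°C (< 17°C)
First 8 bases: AAGAATTT → Tm = 18°C (≥ 17°C)
Since every base adds ≥2°C, Tm only increases with n, so the threshold is first crossed at n = 8.

n = 8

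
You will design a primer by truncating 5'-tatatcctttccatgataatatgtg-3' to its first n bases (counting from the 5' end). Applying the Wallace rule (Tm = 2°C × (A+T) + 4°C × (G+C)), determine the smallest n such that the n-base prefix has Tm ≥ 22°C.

n = 9

First 8 bases: TATATCCT → Tm = 20°C (< 22°C)
First 9 bases: TATATCCTT → Tm = 22°C (≥ 22°C)
Since every base adds ≥2°C, Tm only increases with n, so the threshold is first crossed at n = 9.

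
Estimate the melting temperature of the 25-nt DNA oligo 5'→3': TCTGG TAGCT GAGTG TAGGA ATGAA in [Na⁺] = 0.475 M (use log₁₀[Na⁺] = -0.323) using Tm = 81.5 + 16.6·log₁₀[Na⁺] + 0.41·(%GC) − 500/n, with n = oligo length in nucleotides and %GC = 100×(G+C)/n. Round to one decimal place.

74.2°C

Length n = 25. Base counts: T=7, G=9, C=2, A=7
G+C = 11, so %GC = 11/25 × 100 = 44%
Salt term: 16.6 × (-0.323) = -5.362
GC term: 0.41 × 44 = 18.04; length term: −500/25 = −20
Tm = 81.5 + (-5.362) + 18.04 − 20 = 74.178 → 74.2°C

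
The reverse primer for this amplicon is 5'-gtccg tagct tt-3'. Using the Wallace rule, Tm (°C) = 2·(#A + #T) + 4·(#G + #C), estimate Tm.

Counting bases: A=1, T=5, C=3, G=3
AT pairs contribute 6, GC pairs contribute 6.
Tm = 4·6 + 2·6 = 24 + 12 = 36°C

36°C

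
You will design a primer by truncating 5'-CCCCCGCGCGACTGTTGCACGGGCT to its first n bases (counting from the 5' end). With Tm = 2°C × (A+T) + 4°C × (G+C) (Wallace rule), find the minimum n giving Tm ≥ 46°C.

First 11 bases: CCCCCGCGCGA → Tm = 42°C (< 46°C)
First 12 bases: CCCCCGCGCGAC → Tm = 46°C (≥ 46°C)
Since every base adds ≥2°C, Tm only increases with n, so the threshold is first crossed at n = 12.

n = 12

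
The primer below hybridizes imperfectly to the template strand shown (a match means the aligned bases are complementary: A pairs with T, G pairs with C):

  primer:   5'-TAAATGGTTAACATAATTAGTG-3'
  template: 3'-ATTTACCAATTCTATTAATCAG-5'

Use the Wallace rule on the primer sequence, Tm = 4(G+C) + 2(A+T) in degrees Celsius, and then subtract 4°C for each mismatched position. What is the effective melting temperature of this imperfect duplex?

Primer base counts: A=9, T=8, G=4, C=1 → A+T=17, G+C=5
Perfect-match Tm = 2(17) + 4(5) = 34 + 20 = 54°C
Mismatches (positions where the bases are not complementary): 2 (at positions 12, 22)
Effective Tm = 54 − 2×4 = 54 − 8 = 46°C

46°C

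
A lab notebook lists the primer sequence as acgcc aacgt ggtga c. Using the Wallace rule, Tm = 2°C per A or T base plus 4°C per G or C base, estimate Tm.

Base counts: G=5, C=5, T=2, A=4
So N_AT = 6 and N_GC = 10.
Tm = 2×6 + 4×10 = 52°C

52°C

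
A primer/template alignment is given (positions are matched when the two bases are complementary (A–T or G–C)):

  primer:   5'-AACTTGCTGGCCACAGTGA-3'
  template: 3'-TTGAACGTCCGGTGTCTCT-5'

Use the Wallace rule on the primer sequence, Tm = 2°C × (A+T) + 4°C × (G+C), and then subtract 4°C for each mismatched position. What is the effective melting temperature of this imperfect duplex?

50°C

Primer base counts: A=5, T=4, G=5, C=5 → A+T=9, G+C=10
Perfect-match Tm = 2(9) + 4(10) = 18 + 40 = 58°C
Mismatches (positions where the bases are not complementary): 2 (at positions 8, 17)
Effective Tm = 58 − 2×4 = 58 − 8 = 50°C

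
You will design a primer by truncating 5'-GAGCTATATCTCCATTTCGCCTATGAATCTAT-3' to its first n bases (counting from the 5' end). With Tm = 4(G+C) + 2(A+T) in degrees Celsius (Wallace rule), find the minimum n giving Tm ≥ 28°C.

First 9 bases: GAGCTATAT → Tm = 24°C (< 28°C)
First 10 bases: GAGCTATATC → Tm = 28°C (≥ 28°C)
Each additional base adds 2°C (A/T) or 4°C (G/C), so Tm is non-decreasing in n; n = 10 is the first length to reach 28°C.

n = 10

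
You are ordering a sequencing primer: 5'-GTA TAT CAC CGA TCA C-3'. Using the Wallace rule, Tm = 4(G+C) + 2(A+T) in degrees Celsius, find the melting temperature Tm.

46°C

G=2, T=4, A=5, C=5
A+T = 9, G+C = 7
Tm = 2(9) + 4(7) = 18 + 28 = 46°C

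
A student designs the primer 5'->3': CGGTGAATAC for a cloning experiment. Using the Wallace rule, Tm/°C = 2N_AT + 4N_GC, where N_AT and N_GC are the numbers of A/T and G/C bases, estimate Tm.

30°C

Base counts: C=2, T=2, A=3, G=3
AT pairs contribute 5, GC pairs contribute 5.
Tm = 2(5) + 4(5) = 10 + 20 = 30°C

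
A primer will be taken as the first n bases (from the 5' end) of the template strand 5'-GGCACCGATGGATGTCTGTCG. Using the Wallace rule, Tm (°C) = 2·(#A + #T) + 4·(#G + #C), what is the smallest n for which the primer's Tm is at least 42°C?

n = 13

First 12 bases: GGCACCGATGGA → Tm = 40°C (< 42°C)
First 13 bases: GGCACCGATGGAT → Tm = 42°C (≥ 42°C)
Since every base adds ≥2°C, Tm only increases with n, so the threshold is first crossed at n = 13.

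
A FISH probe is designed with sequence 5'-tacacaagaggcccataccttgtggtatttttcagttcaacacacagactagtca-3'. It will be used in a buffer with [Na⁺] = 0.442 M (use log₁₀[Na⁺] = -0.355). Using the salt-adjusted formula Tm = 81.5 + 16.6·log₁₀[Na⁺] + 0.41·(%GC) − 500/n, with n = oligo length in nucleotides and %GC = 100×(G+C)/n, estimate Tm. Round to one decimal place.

Length n = 55. Counting bases: T=15, G=9, C=14, A=17
G+C = 23, so %GC = 23/55 × 100 = 41.818%
Salt term: 16.6 × (-0.355) = -5.893
GC term: 0.41 × 41.818 = 17.145; length term: −500/55 = −9.091
Tm = 81.5 + (-5.893) + 17.145 − 9.091 = 83.661 → 83.7°C

83.7°C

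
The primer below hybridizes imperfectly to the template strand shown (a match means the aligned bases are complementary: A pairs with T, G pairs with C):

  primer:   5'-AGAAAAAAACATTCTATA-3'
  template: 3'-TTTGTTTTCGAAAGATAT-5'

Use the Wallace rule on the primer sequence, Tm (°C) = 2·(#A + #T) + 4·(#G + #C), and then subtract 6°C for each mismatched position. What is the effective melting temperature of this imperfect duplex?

Primer base counts: A=11, T=4, G=1, C=2 → A+T=15, G+C=3
Perfect-match Tm = 2(15) + 4(3) = 30 + 12 = 42°C
Mismatches (positions where the bases are not complementary): 4 (at positions 2, 4, 9, 11)
Effective Tm = 42 − 4×6 = 42 − 24 = 18°C

18°C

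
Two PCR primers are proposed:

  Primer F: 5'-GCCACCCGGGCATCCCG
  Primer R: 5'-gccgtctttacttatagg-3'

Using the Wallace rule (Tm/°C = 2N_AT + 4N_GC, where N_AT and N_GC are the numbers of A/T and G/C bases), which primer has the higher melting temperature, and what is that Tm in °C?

Primer F: A+T=3, G+C=14 → Tm = 2(3)+4(14) = 62°C
Primer R: A+T=10, G+C=8 → Tm = 2(10)+4(8) = 52°C
62°C vs 52°C → primer F is higher.

Primer F, 62°C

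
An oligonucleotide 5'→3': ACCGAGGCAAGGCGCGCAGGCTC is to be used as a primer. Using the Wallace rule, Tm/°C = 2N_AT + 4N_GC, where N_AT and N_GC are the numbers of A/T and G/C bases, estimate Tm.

80°C

Scanning the sequence gives C=8, A=5, T=1, G=9.
AT pairs contribute 6, GC pairs contribute 17.
Tm = 2(6) + 4(17) = 12 + 68 = 80°C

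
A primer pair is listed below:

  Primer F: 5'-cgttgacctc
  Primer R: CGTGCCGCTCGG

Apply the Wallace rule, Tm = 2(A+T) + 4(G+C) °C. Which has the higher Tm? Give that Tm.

Primer R, 44°C

Primer F: A+T=4, G+C=6 → Tm = 2(4)+4(6) = 32°C
Primer R: A+T=2, G+C=10 → Tm = 2(2)+4(10) = 44°C
32°C vs 44°C → primer R is higher.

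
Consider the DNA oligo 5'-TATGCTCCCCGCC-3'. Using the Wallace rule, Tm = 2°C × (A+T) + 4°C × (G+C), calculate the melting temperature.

Scanning the sequence gives C=7, T=3, A=1, G=2.
AT pairs contribute 4, GC pairs contribute 9.
Tm = 2(4) + 4(9) = 8 + 36 = 44°C

44°C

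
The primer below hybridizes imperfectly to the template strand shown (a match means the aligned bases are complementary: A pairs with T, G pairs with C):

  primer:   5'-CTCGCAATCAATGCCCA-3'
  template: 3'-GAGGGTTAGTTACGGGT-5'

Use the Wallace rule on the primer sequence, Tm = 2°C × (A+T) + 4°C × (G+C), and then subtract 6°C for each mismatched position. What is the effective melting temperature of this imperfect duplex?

46°C

Primer base counts: A=5, T=3, G=2, C=7 → A+T=8, G+C=9
Perfect-match Tm = 2(8) + 4(9) = 16 + 36 = 52°C
Mismatches (positions where the bases are not complementary): 1 (at position 4)
Effective Tm = 52 − 1×6 = 52 − 6 = 46°C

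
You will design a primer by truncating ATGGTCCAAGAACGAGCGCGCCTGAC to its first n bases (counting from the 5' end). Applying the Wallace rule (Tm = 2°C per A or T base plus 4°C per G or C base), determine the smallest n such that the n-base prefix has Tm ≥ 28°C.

n = 10

First 9 bases: ATGGTCCAA → Tm = 26°C (< 28°C)
First 10 bases: ATGGTCCAAG → Tm = 30°C (≥ 28°C)
Each additional base adds 2°C (A/T) or 4°C (G/C), so Tm is non-decreasing in n; n = 10 is the first length to reach 28°C.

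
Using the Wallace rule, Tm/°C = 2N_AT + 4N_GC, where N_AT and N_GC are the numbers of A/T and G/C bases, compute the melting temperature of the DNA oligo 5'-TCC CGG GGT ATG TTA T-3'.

48°C

Scanning the sequence gives T=6, C=3, A=2, G=5.
So N_AT = 8 and N_GC = 8.
Tm = 4·8 + 2·8 = 32 + 16 = 48°C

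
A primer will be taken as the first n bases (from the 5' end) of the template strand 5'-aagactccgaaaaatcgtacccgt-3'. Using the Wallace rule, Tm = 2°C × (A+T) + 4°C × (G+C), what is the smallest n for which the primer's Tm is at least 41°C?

First 15 bases: AAGACTCCGAAAAAT → Tm = 40°C (< 41°C)
First 16 bases: AAGACTCCGAAAAATC → Tm = 44°C (≥ 41°C)
Each additional base adds 2°C (A/T) or 4°C (G/C), so Tm is non-decreasing in n; n = 16 is the first length to reach 41°C.

n = 16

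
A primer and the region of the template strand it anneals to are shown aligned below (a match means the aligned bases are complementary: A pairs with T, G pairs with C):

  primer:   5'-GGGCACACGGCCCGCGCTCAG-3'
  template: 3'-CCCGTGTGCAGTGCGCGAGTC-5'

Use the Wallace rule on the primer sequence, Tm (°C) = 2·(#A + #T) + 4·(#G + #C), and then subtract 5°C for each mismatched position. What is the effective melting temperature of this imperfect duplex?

66°C

Primer base counts: A=3, T=1, G=8, C=9 → A+T=4, G+C=17
Perfect-match Tm = 2(4) + 4(17) = 8 + 68 = 76°C
Mismatches (positions where the bases are not complementary): 2 (at positions 10, 12)
Effective Tm = 76 − 2×5 = 76 − 10 = 66°C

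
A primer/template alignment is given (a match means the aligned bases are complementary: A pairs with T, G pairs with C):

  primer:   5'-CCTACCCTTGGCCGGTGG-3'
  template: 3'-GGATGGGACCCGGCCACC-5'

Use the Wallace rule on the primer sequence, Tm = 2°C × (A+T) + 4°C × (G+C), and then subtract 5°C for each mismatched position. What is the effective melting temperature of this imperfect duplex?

57°C

Primer base counts: A=1, T=4, G=6, C=7 → A+T=5, G+C=13
Perfect-match Tm = 2(5) + 4(13) = 10 + 52 = 62°C
Mismatches (positions where the bases are not complementary): 1 (at position 9)
Effective Tm = 62 − 1×5 = 62 − 5 = 57°C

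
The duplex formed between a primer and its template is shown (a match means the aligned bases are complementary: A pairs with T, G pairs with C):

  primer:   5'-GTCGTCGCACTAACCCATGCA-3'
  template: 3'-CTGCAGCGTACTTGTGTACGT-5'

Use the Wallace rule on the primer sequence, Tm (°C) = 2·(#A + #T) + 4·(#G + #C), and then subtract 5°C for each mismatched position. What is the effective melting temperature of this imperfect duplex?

46°C

Primer base counts: A=5, T=4, G=4, C=8 → A+T=9, G+C=12
Perfect-match Tm = 2(9) + 4(12) = 18 + 48 = 66°C
Mismatches (positions where the bases are not complementary): 4 (at positions 2, 10, 11, 15)
Effective Tm = 66 − 4×5 = 66 − 20 = 46°C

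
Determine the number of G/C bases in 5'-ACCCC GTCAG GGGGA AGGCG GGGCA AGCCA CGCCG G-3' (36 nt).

28

Base counts: G=16, A=7, C=12, T=1
Total G or C: 16 + 12 = 28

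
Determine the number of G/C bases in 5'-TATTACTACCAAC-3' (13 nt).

A=5, G=0, T=4, C=4
G+C = 0 + 4 = 4

4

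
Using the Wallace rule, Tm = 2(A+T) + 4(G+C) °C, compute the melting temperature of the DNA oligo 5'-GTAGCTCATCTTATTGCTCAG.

Scanning the sequence gives A=4, G=4, T=8, C=5.
A+T = 12, G+C = 9
Tm = 2(12) + 4(9) = 24 + 36 = 60°C

60°C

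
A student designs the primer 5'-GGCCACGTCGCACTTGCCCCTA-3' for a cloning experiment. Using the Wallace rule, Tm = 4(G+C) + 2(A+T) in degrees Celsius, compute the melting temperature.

Counting bases: C=10, G=5, T=4, A=3
A+T = 7, G+C = 15
Tm = 2(7) + 4(15) = 14 + 60 = 74°C

74°C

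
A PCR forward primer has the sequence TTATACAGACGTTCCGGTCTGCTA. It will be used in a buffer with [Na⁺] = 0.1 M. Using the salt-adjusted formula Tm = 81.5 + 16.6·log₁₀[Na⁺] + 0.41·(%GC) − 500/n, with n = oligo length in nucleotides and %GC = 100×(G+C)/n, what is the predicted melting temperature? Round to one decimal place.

62.9°C

Length n = 24. Base counts: G=5, T=8, C=6, A=5
G+C = 11, so %GC = 11/24 × 100 = 45.833%
Salt term: 16.6 × (-1) = -16.6
GC term: 0.41 × 45.833 = 18.792; length term: −500/24 = −20.833
Tm = 81.5 + (-16.6) + 18.792 − 20.833 = 62.859 → 62.9°C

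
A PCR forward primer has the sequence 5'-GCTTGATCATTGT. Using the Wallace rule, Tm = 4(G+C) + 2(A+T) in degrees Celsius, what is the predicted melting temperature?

Counting bases: G=3, A=2, T=6, C=2
So N_AT = 8 and N_GC = 5.
Tm = 2×8 + 4×5 = 36°C

36°C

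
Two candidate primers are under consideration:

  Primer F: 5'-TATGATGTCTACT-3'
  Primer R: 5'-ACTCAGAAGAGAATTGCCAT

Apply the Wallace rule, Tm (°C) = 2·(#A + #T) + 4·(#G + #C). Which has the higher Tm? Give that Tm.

Primer R, 56°C

Primer F: A+T=9, G+C=4 → Tm = 2(9)+4(4) = 34°C
Primer R: A+T=12, G+C=8 → Tm = 2(12)+4(8) = 56°C
34°C vs 56°C → primer R is higher.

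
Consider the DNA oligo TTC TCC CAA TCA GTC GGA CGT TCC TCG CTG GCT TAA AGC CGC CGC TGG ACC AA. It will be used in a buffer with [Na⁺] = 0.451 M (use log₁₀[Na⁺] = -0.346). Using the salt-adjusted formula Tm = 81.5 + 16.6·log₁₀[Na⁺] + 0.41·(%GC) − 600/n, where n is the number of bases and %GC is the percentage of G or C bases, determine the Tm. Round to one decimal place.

88.4°C

Length n = 53. A=10, C=19, G=12, T=12
G+C = 31, so %GC = 31/53 × 100 = 58.491%
Salt term: 16.6 × (-0.346) = -5.744
GC term: 0.41 × 58.491 = 23.981; length term: −600/53 = −11.321
Tm = 81.5 + (-5.744) + 23.981 − 11.321 = 88.416 → 88.4°C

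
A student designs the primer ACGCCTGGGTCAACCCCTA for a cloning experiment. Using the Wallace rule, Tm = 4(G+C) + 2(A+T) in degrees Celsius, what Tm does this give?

62°C

Scanning the sequence gives G=4, T=3, C=8, A=4.
So N_AT = 7 and N_GC = 12.
Tm = 4·12 + 2·7 = 48 + 14 = 62°C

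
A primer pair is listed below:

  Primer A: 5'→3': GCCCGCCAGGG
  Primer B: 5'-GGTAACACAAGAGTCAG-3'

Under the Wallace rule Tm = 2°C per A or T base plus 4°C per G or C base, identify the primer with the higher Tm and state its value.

Primer A: A+T=1, G+C=10 → Tm = 2(1)+4(10) = 42°C
Primer B: A+T=9, G+C=8 → Tm = 2(9)+4(8) = 50°C
42°C vs 50°C → primer B is higher.

Primer B, 50°C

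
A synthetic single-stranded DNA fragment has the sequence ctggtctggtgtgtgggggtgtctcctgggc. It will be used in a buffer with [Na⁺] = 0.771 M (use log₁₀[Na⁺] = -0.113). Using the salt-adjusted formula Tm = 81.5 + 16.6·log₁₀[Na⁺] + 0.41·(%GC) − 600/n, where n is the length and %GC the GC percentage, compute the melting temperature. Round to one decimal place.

Length n = 31. Counting bases: A=0, G=15, C=6, T=10
G+C = 21, so %GC = 21/31 × 100 = 67.742%
Salt term: 16.6 × (-0.113) = -1.876
GC term: 0.41 × 67.742 = 27.774; length term: −600/31 = −19.355
Tm = 81.5 + (-1.876) + 27.774 − 19.355 = 88.043 → 88.0°C

88.0°C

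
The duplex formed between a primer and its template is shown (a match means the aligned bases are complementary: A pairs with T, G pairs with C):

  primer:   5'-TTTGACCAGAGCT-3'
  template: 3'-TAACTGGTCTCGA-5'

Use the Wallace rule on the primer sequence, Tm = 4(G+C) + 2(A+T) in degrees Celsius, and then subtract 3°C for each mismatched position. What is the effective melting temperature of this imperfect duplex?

35°C

Primer base counts: A=3, T=4, G=3, C=3 → A+T=7, G+C=6
Perfect-match Tm = 2(7) + 4(6) = 14 + 24 = 38°C
Mismatches (positions where the bases are not complementary): 1 (at position 1)
Effective Tm = 38 − 1×3 = 38 − 3 = 35°C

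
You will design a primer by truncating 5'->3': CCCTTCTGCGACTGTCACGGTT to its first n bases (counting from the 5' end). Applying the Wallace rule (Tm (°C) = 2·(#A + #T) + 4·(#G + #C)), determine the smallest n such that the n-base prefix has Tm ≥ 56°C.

First 17 bases: CCCTTCTGCGACTGTCA → Tm = 54°C (< 56°C)
First 18 bases: CCCTTCTGCGACTGTCAC → Tm = 58°C (≥ 56°C)
Since every base adds ≥2°C, Tm only increases with n, so the threshold is first crossed at n = 18.

n = 18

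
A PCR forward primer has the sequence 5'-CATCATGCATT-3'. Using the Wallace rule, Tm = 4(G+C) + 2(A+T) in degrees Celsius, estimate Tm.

30°C

Base counts: A=3, C=3, T=4, G=1
AT pairs contribute 7, GC pairs contribute 4.
Tm = 2×7 + 4×4 = 30°C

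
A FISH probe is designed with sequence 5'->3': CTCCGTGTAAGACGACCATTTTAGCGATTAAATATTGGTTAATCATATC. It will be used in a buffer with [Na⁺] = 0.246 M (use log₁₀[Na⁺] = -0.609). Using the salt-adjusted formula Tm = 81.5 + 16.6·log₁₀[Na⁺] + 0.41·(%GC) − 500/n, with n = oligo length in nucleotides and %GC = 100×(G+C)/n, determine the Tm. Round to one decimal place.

Length n = 49. Base counts: T=17, G=8, A=15, C=9
G+C = 17, so %GC = 17/49 × 100 = 34.694%
Salt term: 16.6 × (-0.609) = -10.109
GC term: 0.41 × 34.694 = 14.225; length term: −500/49 = −10.204
Tm = 81.5 + (-10.109) + 14.225 − 10.204 = 75.412 → 75.4°C

75.4°C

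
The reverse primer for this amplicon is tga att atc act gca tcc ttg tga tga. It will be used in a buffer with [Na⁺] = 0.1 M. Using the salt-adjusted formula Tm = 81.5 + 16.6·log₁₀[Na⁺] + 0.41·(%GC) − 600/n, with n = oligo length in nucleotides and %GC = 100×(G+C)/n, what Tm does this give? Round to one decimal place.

57.9°C

Length n = 27. C=5, A=7, T=10, G=5
G+C = 10, so %GC = 10/27 × 100 = 37.037%
Salt term: 16.6 × (-1) = -16.6
GC term: 0.41 × 37.037 = 15.185; length term: −600/27 = −22.222
Tm = 81.5 + (-16.6) + 15.185 − 22.222 = 57.863 → 57.9°C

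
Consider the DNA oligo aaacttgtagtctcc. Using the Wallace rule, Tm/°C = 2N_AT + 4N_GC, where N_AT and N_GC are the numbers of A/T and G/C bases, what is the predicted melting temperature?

42°C

G=2, C=4, A=4, T=5
A+T = 9, G+C = 6
Tm = 2(9) + 4(6) = 18 + 24 = 42°C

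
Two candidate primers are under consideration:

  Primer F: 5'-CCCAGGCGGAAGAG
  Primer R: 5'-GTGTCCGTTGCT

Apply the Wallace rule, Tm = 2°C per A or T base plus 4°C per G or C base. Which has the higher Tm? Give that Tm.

Primer F, 48°C

Primer F: A+T=4, G+C=10 → Tm = 2(4)+4(10) = 48°C
Primer R: A+T=5, G+C=7 → Tm = 2(5)+4(7) = 38°C
48°C vs 38°C → primer F is higher.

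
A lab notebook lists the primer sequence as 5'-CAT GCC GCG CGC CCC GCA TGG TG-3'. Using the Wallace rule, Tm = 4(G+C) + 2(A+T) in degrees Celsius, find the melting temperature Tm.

Scanning the sequence gives C=10, G=8, A=2, T=3.
So N_AT = 5 and N_GC = 18.
Tm = 2(5) + 4(18) = 10 + 72 = 82°C

82°C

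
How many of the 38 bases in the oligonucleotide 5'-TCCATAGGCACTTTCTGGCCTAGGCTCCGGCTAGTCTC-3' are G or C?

22

Counting bases: C=13, A=5, T=11, G=9
Total G or C: 9 + 13 = 22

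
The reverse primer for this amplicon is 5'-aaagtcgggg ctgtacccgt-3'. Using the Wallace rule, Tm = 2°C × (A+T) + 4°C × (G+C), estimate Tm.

C=5, A=4, T=4, G=7
AT pairs contribute 8, GC pairs contribute 12.
Tm = 4·12 + 2·8 = 48 + 16 = 64°C

64°C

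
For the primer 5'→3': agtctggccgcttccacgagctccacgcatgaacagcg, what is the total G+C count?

24

Counting bases: T=6, G=10, A=8, C=14
G+C = 10 + 14 = 24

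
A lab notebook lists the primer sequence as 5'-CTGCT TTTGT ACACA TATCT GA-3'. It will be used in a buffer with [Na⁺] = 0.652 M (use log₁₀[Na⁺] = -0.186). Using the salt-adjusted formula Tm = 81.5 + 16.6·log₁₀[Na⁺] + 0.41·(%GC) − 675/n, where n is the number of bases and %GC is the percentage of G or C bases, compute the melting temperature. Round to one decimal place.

62.6°C

Length n = 22. C=5, T=9, G=3, A=5
G+C = 8, so %GC = 8/22 × 100 = 36.364%
Salt term: 16.6 × (-0.186) = -3.088
GC term: 0.41 × 36.364 = 14.909; length term: −675/22 = −30.682
Tm = 81.5 + (-3.088) + 14.909 − 30.682 = 62.639 → 62.6°C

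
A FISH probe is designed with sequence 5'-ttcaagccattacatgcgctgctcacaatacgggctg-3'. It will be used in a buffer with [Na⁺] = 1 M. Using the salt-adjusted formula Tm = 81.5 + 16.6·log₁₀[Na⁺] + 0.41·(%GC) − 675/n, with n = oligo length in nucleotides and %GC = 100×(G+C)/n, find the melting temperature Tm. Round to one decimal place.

Length n = 37. Scanning the sequence gives T=9, G=8, C=11, A=9.
G+C = 19, so %GC = 19/37 × 100 = 51.351%
Salt term: 16.6 × (0) = 0
GC term: 0.41 × 51.351 = 21.054; length term: −675/37 = −18.243
Tm = 81.5 + (0) + 21.054 − 18.243 = 84.311 → 84.3°C

84.3°C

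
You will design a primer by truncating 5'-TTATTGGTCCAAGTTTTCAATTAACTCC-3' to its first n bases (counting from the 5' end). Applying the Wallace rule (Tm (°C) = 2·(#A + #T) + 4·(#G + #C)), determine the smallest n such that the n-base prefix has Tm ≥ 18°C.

n = 7

First 6 bases: TTATTG → Tm = 14°C (< 18°C)
First 7 bases: TTATTGG → Tm = 18°C (≥ 18°C)
Since every base adds ≥2°C, Tm only increases with n, so the threshold is first crossed at n = 7.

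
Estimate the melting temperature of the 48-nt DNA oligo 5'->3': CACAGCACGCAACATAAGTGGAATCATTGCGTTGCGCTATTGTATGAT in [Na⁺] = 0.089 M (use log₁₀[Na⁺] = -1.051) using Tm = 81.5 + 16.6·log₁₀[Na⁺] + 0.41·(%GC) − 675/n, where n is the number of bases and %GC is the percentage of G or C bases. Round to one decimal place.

Length n = 48. Counting bases: T=13, C=10, G=11, A=14
G+C = 21, so %GC = 21/48 × 100 = 43.75%
Salt term: 16.6 × (-1.051) = -17.447
GC term: 0.41 × 43.75 = 17.938; length term: −675/48 = −14.062
Tm = 81.5 + (-17.447) + 17.938 − 14.062 = 67.929 → 67.9°C

67.9°C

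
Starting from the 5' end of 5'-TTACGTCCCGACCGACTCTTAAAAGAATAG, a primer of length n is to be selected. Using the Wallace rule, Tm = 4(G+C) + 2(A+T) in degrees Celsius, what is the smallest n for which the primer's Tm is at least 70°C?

n = 24

First 23 bases: TTACGTCCCGACCGACTCTTAAA → Tm = 68°C (< 70°C)
First 24 bases: TTACGTCCCGACCGACTCTTAAAA → Tm = 70°C (≥ 70°C)
Each additional base adds 2°C (A/T) or 4°C (G/C), so Tm is non-decreasing in n; n = 24 is the first length to reach 70°C.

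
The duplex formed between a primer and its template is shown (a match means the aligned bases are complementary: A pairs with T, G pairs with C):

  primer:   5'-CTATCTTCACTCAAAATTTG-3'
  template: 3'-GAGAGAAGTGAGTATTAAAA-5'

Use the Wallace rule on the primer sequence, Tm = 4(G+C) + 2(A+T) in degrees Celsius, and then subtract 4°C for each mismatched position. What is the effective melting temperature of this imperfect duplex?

Primer base counts: A=6, T=8, G=1, C=5 → A+T=14, G+C=6
Perfect-match Tm = 2(14) + 4(6) = 28 + 24 = 52°C
Mismatches (positions where the bases are not complementary): 3 (at positions 3, 14, 20)
Effective Tm = 52 − 3×4 = 52 − 12 = 40°C

40°C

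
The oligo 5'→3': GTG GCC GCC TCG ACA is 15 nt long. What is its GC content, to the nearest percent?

73%

Base counts: A=2, C=6, G=5, T=2
G+C = 5 + 6 = 11 out of 15 bases
%GC = 11/15 × 100 = 73.33% ≈ 73%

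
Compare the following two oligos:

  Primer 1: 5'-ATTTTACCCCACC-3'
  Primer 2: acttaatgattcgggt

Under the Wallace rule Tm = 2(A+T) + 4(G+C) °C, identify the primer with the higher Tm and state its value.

Primer 1: A+T=7, G+C=6 → Tm = 2(7)+4(6) = 38°C
Primer 2: A+T=10, G+C=6 → Tm = 2(10)+4(6) = 44°C
38°C vs 44°C → primer 2 is higher.

Primer 2, 44°C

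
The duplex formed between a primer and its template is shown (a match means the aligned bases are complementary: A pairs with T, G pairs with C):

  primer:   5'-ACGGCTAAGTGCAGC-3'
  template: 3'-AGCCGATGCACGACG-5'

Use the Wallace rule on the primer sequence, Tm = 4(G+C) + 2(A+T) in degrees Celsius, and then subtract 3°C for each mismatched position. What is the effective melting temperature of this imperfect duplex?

39°C

Primer base counts: A=4, T=2, G=5, C=4 → A+T=6, G+C=9
Perfect-match Tm = 2(6) + 4(9) = 12 + 36 = 48°C
Mismatches (positions where the bases are not complementary): 3 (at positions 1, 8, 13)
Effective Tm = 48 − 3×3 = 48 − 9 = 39°C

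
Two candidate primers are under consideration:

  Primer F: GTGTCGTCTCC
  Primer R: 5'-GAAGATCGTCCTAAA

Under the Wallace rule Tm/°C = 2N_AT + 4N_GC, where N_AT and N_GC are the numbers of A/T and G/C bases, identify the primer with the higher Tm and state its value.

Primer F: A+T=4, G+C=7 → Tm = 2(4)+4(7) = 36°C
Primer R: A+T=9, G+C=6 → Tm = 2(9)+4(6) = 42°C
36°C vs 42°C → primer R is higher.

Primer R, 42°C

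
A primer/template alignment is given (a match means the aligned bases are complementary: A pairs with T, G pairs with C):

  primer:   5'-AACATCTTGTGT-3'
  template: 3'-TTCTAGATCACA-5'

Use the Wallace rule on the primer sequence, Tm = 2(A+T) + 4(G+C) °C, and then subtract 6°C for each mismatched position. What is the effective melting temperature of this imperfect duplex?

Primer base counts: A=3, T=5, G=2, C=2 → A+T=8, G+C=4
Perfect-match Tm = 2(8) + 4(4) = 16 + 16 = 32°C
Mismatches (positions where the bases are not complementary): 2 (at positions 3, 8)
Effective Tm = 32 − 2×6 = 32 − 12 = 20°C

20°C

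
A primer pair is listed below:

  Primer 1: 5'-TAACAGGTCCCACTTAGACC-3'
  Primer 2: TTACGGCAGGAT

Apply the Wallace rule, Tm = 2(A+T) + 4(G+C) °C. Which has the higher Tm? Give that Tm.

Primer 1: A+T=10, G+C=10 → Tm = 2(10)+4(10) = 60°C
Primer 2: A+T=6, G+C=6 → Tm = 2(6)+4(6) = 36°C
60°C vs 36°C → primer 1 is higher.

Primer 1, 60°C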